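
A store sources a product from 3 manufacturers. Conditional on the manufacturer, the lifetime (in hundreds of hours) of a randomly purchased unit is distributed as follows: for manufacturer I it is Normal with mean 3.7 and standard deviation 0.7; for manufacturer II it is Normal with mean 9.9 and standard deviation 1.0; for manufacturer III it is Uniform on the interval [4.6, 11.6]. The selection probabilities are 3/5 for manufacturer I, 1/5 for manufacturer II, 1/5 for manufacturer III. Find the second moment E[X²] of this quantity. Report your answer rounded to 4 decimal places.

For each component E[X²] = Var + (mean)², giving I: 14.18; II: 99.01; III: 69.6933.
Overall E[X²] = 0.6·14.18 + 0.2·99.01 + 0.2·69.6933 = 42.2487.

42.2487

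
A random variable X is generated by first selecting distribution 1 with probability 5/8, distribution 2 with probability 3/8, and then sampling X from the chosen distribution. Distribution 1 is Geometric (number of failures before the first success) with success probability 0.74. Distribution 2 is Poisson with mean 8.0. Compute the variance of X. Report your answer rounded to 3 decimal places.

Per component, 1: μ=0.351351, E[X²]=0.598247; 2: μ=8, E[X²]=72.
E[X] = 0.625·0.351351 + 0.375·8 = 3.21959.
E[X²] = 0.625·0.598247 + 0.375·72 = 27.3739.
Var(X) = E[X²] − (E[X])² = 27.3739 − 10.3658 = 17.0081.

17.008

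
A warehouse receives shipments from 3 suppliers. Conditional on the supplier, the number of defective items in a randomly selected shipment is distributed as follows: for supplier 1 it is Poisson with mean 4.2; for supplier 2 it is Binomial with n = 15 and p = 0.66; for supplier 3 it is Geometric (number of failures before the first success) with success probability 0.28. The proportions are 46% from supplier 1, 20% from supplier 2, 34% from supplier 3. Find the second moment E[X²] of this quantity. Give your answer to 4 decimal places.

For each component E[X²] = Var + (mean)², giving 1: 21.84; 2: 101.376; 3: 15.7959.
Overall E[X²] = 0.46·21.84 + 0.2·101.376 + 0.34·15.7959 = 35.6922.

35.6922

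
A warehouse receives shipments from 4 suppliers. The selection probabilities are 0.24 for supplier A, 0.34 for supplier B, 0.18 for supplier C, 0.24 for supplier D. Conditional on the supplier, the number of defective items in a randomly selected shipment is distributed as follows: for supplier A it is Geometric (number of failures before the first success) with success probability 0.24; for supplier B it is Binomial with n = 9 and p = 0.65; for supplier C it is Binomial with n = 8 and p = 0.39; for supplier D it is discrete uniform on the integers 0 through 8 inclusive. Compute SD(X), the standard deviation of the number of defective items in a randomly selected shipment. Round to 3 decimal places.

Per component, A: μ=3.16667, E[X²]=23.2222; B: μ=5.85, E[X²]=36.27; C: μ=3.12, E[X²]=11.6376; D: μ=4, E[X²]=22.6667.
E[X] = 0.24·3.16667 + 0.34·5.85 + 0.18·3.12 + 0.24·4 = 4.2706.
E[X²] = 0.24·23.2222 + 0.34·36.27 + 0.18·11.6376 + 0.24·22.6667 = 25.4399.
Var(X) = E[X²] − (E[X])² = 25.4399 − 18.238 = 7.20188.
SD(X) = √7.20188 = 2.68363.

2.684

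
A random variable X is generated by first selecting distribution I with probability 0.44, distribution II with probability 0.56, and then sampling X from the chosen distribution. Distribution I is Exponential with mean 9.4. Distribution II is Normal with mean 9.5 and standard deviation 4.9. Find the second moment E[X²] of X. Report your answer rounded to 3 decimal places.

141.742

For each component E[X²] = Var + (mean)², giving I: 176.72; II: 114.26.
Overall E[X²] = 0.44·176.72 + 0.56·114.26 = 141.742.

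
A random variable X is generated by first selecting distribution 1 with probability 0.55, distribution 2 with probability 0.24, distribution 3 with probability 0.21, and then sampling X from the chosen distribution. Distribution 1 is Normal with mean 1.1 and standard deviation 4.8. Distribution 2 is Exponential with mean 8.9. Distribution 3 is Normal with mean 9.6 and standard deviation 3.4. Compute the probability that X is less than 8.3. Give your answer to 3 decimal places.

Conditional on each component, P(X < 8.3): 1: 0.933193; 2: 0.606465; 3: 0.3511.
By total probability, P(X < 8.3) = 0.55·0.933193 + 0.24·0.606465 + 0.21·0.3511 = 0.732539.

0.733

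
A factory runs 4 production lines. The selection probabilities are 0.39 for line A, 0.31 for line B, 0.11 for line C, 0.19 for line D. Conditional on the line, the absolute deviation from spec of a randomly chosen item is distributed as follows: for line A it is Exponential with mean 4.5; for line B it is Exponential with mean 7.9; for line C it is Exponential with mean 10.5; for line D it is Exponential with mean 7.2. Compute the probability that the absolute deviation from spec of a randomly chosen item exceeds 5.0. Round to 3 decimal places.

Conditional on each line, P(X > 5.0): A: 0.329193; B: 0.531043; C: 0.621145; D: 0.499352.
By total probability, P(X > 5.0) = 0.39·0.329193 + 0.31·0.531043 + 0.11·0.621145 + 0.19·0.499352 = 0.456212.

0.456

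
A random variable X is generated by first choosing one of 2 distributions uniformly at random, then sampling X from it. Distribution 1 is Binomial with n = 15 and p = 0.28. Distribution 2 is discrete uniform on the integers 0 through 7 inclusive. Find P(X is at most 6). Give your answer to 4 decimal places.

0.8892

Conditional on each component, P(X ≤ 6): 1: 0.903463; 2: 0.875.
By total probability, P(X ≤ 6) = 0.5·0.903463 + 0.5·0.875 = 0.889231.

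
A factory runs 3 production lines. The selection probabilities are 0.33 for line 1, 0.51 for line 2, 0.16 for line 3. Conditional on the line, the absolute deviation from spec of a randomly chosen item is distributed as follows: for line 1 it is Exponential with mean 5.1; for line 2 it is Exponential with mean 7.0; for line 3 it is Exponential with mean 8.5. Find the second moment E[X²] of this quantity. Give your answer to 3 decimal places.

For each component E[X²] = Var + (mean)², giving 1: 52.02; 2: 98; 3: 144.5.
Overall E[X²] = 0.33·52.02 + 0.51·98 + 0.16·144.5 = 90.2666.

90.267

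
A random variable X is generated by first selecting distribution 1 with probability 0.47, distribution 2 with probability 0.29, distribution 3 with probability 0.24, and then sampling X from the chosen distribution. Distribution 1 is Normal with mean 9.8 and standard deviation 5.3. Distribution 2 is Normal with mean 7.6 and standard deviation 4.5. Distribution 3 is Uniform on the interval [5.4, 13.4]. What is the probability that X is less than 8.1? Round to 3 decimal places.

Conditional on each component, P(X < 8.1): 1: 0.374198; 2: 0.544236; 3: 0.3375.
By total probability, P(X < 8.1) = 0.47·0.374198 + 0.29·0.544236 + 0.24·0.3375 = 0.414702.

0.415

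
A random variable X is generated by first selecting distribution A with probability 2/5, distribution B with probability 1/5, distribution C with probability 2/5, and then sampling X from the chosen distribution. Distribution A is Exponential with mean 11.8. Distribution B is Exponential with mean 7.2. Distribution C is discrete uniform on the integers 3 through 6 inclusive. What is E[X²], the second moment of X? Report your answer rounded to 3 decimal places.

For each component E[X²] = Var + (mean)², giving A: 278.48; B: 103.68; C: 21.5.
Overall E[X²] = 0.4·278.48 + 0.2·103.68 + 0.4·21.5 = 140.728.

140.728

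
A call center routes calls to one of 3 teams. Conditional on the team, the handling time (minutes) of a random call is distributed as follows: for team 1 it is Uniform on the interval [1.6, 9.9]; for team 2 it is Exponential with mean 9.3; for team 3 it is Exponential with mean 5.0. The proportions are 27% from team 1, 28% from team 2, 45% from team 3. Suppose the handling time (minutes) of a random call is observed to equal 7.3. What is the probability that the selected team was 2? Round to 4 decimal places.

Likelihoods f(7.3 | ·): 1: 0.120482; 2: 0.0490478; 3: 0.0464473.
Posterior ∝ prior × likelihood. Numerator for 2: 0.28·0.0490478 = 0.0137334.
Normalizing constant: 0.27·0.120482 + 0.28·0.0490478 + 0.45·0.0464473 = 0.0671648.
P(2 | observation) = 0.0137334 / 0.0671648 = 0.204473.

0.2045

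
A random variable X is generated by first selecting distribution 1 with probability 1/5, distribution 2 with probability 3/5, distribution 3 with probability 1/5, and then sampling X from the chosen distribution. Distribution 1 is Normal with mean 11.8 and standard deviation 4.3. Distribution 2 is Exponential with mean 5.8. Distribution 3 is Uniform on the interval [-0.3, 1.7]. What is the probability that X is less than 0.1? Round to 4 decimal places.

0.0509

Conditional on each component, P(X < 0.1): 1: 0.00325492; 2: 0.0170936; 3: 0.2.
By total probability, P(X < 0.1) = 0.2·0.00325492 + 0.6·0.0170936 + 0.2·0.2 = 0.0509071.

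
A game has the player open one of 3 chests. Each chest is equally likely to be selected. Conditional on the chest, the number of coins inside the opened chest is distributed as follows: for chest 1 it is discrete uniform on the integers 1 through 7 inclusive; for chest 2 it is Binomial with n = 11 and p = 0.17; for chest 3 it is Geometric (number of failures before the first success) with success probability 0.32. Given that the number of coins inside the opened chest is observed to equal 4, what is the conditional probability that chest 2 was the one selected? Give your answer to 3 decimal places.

Likelihoods P(X=4 | ·): 1: 0.142857; 2: 0.0747922; 3: 0.0684204.
Posterior ∝ prior × likelihood. Numerator for 2: 0.333333·0.0747922 = 0.0249307.
Normalizing constant: 0.333333·0.142857 + 0.333333·0.0747922 + 0.333333·0.0684204 = 0.0953566.
P(2 | observation) = 0.0249307 / 0.0953566 = 0.261447.

0.261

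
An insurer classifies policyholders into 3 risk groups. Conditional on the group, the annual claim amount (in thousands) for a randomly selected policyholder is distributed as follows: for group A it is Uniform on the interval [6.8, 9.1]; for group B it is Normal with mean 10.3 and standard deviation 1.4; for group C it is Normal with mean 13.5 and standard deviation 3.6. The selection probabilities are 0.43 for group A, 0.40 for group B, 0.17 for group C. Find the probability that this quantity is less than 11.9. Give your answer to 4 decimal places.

Conditional on each group, P(X < 11.9): A: 1; B: 0.873451; C: 0.328361.
By total probability, P(X < 11.9) = 0.43·1 + 0.4·0.873451 + 0.17·0.328361 = 0.835202.

0.8352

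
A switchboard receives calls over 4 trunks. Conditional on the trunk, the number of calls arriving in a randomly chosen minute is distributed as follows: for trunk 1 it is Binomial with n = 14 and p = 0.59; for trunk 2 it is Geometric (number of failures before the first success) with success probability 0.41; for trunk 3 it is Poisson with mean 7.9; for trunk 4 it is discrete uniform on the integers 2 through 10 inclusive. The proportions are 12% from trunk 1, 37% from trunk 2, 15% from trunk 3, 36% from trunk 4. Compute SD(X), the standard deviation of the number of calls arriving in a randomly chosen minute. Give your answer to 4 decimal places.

Per component, 1: μ=8.26, E[X²]=71.6142; 2: μ=1.43902, E[X²]=5.58061; 3: μ=7.9, E[X²]=70.31; 4: μ=6, E[X²]=42.6667.
E[X] = 0.12·8.26 + 0.37·1.43902 + 0.15·7.9 + 0.36·6 = 4.86864.
E[X²] = 0.12·71.6142 + 0.37·5.58061 + 0.15·70.31 + 0.36·42.6667 = 36.565.
Var(X) = E[X²] − (E[X])² = 36.565 − 23.7036 = 12.8614.
SD(X) = √12.8614 = 3.58628.

3.5863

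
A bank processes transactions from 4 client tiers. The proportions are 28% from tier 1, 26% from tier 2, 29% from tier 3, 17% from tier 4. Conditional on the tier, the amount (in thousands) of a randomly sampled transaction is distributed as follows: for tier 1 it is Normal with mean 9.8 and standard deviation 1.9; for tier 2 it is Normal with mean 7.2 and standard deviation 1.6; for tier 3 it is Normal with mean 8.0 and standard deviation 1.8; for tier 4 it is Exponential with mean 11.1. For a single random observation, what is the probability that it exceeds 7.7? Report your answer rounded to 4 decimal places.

Conditional on each tier, P(X > 7.7): 1: 0.865477; 2: 0.37733; 3: 0.566184; 4: 0.499727.
By total probability, P(X > 7.7) = 0.28·0.865477 + 0.26·0.37733 + 0.29·0.566184 + 0.17·0.499727 = 0.589586.

0.5896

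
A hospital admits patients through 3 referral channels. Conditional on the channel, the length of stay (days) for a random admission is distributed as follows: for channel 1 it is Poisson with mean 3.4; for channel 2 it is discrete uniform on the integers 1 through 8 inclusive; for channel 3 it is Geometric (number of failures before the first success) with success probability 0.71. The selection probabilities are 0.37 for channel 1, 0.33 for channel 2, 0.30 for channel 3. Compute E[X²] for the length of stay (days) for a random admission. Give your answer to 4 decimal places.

14.1728

For each component E[X²] = Var + (mean)², giving 1: 14.96; 2: 25.5; 3: 0.742115.
Overall E[X²] = 0.37·14.96 + 0.33·25.5 + 0.3·0.742115 = 14.1728.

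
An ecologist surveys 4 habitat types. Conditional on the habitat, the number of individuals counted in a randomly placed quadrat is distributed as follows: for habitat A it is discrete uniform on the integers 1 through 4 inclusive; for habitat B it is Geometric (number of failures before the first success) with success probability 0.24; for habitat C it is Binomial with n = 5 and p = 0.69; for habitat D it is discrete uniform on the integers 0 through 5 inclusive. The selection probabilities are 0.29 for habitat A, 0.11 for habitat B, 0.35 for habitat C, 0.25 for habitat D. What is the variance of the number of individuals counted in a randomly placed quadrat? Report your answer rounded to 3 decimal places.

3.117

Per component, A: μ=2.5, E[X²]=7.5; B: μ=3.16667, E[X²]=23.2222; C: μ=3.45, E[X²]=12.972; D: μ=2.5, E[X²]=9.16667.
E[X] = 0.29·2.5 + 0.11·3.16667 + 0.35·3.45 + 0.25·2.5 = 2.90583.
E[X²] = 0.29·7.5 + 0.11·23.2222 + 0.35·12.972 + 0.25·9.16667 = 11.5613.
Var(X) = E[X²] − (E[X])² = 11.5613 − 8.44387 = 3.11744.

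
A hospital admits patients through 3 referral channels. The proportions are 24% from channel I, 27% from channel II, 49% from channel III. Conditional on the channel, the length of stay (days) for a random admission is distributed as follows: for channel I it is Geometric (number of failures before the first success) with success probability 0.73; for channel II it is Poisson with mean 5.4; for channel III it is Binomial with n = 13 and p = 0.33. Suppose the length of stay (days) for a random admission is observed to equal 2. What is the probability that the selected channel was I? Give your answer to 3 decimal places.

Likelihoods P(X=2 | ·): I: 0.053217; II: 0.0658518; III: 0.10374.
Posterior ∝ prior × likelihood. Numerator for I: 0.24·0.053217 = 0.0127721.
Normalizing constant: 0.24·0.053217 + 0.27·0.0658518 + 0.49·0.10374 = 0.0813845.
P(I | observation) = 0.0127721 / 0.0813845 = 0.156935.

0.157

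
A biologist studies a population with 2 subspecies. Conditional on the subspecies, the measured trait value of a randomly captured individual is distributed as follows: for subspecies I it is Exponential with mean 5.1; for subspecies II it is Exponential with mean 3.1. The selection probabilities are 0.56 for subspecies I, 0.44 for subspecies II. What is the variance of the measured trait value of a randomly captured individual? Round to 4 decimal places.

19.7796

Per component, I: μ=5.1, E[X²]=52.02; II: μ=3.1, E[X²]=19.22.
E[X] = 0.56·5.1 + 0.44·3.1 = 4.22.
E[X²] = 0.56·52.02 + 0.44·19.22 = 37.588.
Var(X) = E[X²] − (E[X])² = 37.588 − 17.8084 = 19.7796.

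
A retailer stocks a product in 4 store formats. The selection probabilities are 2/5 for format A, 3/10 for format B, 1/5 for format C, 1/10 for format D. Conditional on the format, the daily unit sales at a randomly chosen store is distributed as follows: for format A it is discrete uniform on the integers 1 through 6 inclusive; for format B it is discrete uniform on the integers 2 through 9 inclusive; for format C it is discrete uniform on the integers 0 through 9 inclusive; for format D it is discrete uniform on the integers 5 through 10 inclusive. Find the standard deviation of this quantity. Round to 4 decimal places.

2.4987

Per component, A: μ=3.5, E[X²]=15.1667; B: μ=5.5, E[X²]=35.5; C: μ=4.5, E[X²]=28.5; D: μ=7.5, E[X²]=59.1667.
E[X] = 0.4·3.5 + 0.3·5.5 + 0.2·4.5 + 0.1·7.5 = 4.7.
E[X²] = 0.4·15.1667 + 0.3·35.5 + 0.2·28.5 + 0.1·59.1667 = 28.3333.
Var(X) = E[X²] − (E[X])² = 28.3333 − 22.09 = 6.24333.
SD(X) = √6.24333 = 2.49867.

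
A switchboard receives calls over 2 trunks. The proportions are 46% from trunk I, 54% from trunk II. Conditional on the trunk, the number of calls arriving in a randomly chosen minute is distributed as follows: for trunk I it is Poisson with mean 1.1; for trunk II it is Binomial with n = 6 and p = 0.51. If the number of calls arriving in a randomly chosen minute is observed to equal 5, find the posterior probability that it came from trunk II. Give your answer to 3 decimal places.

Likelihoods P(X=5 | ·): I: 0.00446744; II: 0.101437.
Posterior ∝ prior × likelihood. Numerator for II: 0.54·0.101437 = 0.0547762.
Normalizing constant: 0.46·0.00446744 + 0.54·0.101437 = 0.0568312.
P(II | observation) = 0.0547762 / 0.0568312 = 0.96384.

0.964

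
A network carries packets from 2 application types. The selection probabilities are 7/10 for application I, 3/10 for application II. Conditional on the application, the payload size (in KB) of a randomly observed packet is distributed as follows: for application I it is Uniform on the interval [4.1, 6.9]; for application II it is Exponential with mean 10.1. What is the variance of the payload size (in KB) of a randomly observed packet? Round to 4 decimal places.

Per component, I: μ=5.5, E[X²]=30.9033; II: μ=10.1, E[X²]=204.02.
E[X] = 0.7·5.5 + 0.3·10.1 = 6.88.
E[X²] = 0.7·30.9033 + 0.3·204.02 = 82.8383.
Var(X) = E[X²] − (E[X])² = 82.8383 − 47.3344 = 35.5039.

35.5039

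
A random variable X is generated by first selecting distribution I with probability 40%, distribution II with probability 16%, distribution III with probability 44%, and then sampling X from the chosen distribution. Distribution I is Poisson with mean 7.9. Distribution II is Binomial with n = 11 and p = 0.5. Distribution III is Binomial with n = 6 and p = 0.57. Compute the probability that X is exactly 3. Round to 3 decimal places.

Conditional on each component, P(X = 3): I: 0.0304652; II: 0.0805664; III: 0.294483.
By total probability, P(X = 3) = 0.4·0.0304652 + 0.16·0.0805664 + 0.44·0.294483 = 0.154649.

0.155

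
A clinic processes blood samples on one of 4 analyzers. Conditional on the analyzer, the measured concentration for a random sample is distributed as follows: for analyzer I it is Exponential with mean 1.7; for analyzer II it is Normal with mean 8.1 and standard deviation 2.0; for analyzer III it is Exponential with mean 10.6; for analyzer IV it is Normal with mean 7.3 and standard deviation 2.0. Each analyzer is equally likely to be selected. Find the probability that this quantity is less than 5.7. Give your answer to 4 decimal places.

Conditional on each analyzer, P(X < 5.7): I: 0.965019; II: 0.11507; III: 0.415931; IV: 0.211855.
By total probability, P(X < 5.7) = 0.25·0.965019 + 0.25·0.11507 + 0.25·0.415931 + 0.25·0.211855 = 0.426969.

0.4270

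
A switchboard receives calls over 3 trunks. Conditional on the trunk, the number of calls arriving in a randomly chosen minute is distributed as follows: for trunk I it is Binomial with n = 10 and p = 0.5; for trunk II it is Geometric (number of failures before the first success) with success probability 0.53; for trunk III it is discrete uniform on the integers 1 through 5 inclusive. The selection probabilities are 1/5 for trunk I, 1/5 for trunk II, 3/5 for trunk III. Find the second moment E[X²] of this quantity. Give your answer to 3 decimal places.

12.592

For each component E[X²] = Var + (mean)², giving I: 27.5; II: 2.45959; III: 11.
Overall E[X²] = 0.2·27.5 + 0.2·2.45959 + 0.6·11 = 12.5919.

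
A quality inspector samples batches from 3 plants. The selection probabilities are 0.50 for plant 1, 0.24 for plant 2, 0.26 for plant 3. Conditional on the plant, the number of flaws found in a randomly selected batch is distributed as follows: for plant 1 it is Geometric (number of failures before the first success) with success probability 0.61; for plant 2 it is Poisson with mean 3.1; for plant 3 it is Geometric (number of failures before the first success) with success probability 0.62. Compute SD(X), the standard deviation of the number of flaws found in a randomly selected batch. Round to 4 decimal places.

1.6241

Per component, 1: μ=0.639344, E[X²]=1.45687; 2: μ=3.1, E[X²]=12.71; 3: μ=0.612903, E[X²]=1.3642.
E[X] = 0.5·0.639344 + 0.24·3.1 + 0.26·0.612903 = 1.22303.
E[X²] = 0.5·1.45687 + 0.24·12.71 + 0.26·1.3642 = 4.13353.
Var(X) = E[X²] − (E[X])² = 4.13353 − 1.49579 = 2.63773.
SD(X) = √2.63773 = 1.62411.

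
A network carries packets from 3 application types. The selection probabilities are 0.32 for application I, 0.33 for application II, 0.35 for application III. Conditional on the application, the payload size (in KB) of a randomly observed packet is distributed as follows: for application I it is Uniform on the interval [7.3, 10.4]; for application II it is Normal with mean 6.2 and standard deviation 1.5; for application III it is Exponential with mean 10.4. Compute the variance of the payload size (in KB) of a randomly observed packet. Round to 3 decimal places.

41.903

Per component, I: μ=8.85, E[X²]=79.1233; II: μ=6.2, E[X²]=40.69; III: μ=10.4, E[X²]=216.32.
E[X] = 0.32·8.85 + 0.33·6.2 + 0.35·10.4 = 8.518.
E[X²] = 0.32·79.1233 + 0.33·40.69 + 0.35·216.32 = 114.459.
Var(X) = E[X²] − (E[X])² = 114.459 − 72.5563 = 41.9028.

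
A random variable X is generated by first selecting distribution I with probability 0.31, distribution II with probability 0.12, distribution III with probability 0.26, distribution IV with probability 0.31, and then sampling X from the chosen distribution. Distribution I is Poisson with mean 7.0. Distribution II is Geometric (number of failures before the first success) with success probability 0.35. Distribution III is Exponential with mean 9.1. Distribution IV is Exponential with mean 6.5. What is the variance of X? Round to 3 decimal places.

Per component, I: μ=7, E[X²]=56; II: μ=1.85714, E[X²]=8.7551; III: μ=9.1, E[X²]=165.62; IV: μ=6.5, E[X²]=84.5.
E[X] = 0.31·7 + 0.12·1.85714 + 0.26·9.1 + 0.31·6.5 = 6.77386.
E[X²] = 0.31·56 + 0.12·8.7551 + 0.26·165.62 + 0.31·84.5 = 87.6668.
Var(X) = E[X²] − (E[X])² = 87.6668 − 45.8851 = 41.7817.

41.782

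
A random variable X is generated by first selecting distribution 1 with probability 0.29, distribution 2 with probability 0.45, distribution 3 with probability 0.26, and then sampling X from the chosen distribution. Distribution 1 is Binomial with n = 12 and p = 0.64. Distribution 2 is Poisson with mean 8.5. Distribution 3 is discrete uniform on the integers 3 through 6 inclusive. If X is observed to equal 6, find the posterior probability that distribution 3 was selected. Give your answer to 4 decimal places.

0.4247

Likelihoods P(X=6 | ·): 1: 0.138219; 2: 0.106581; 3: 0.25.
Posterior ∝ prior × likelihood. Numerator for 3: 0.26·0.25 = 0.065.
Normalizing constant: 0.29·0.138219 + 0.45·0.106581 + 0.26·0.25 = 0.153045.
P(3 | observation) = 0.065 / 0.153045 = 0.424713.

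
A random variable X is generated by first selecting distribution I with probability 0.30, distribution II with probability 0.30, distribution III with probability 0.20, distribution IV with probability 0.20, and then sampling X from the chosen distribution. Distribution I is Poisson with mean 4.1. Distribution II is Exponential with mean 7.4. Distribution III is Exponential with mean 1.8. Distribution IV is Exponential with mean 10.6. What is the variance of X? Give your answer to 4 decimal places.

50.2041

Per component, I: μ=4.1, E[X²]=20.91; II: μ=7.4, E[X²]=109.52; III: μ=1.8, E[X²]=6.48; IV: μ=10.6, E[X²]=224.72.
E[X] = 0.3·4.1 + 0.3·7.4 + 0.2·1.8 + 0.2·10.6 = 5.93.
E[X²] = 0.3·20.91 + 0.3·109.52 + 0.2·6.48 + 0.2·224.72 = 85.369.
Var(X) = E[X²] − (E[X])² = 85.369 − 35.1649 = 50.2041.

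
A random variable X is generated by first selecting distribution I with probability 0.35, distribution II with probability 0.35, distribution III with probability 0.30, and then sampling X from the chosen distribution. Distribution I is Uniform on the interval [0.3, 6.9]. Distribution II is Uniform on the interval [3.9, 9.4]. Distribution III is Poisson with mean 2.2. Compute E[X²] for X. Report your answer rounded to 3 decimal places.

24.279

For each component E[X²] = Var + (mean)², giving I: 16.59; II: 46.7433; III: 7.04.
Overall E[X²] = 0.35·16.59 + 0.35·46.7433 + 0.3·7.04 = 24.2787.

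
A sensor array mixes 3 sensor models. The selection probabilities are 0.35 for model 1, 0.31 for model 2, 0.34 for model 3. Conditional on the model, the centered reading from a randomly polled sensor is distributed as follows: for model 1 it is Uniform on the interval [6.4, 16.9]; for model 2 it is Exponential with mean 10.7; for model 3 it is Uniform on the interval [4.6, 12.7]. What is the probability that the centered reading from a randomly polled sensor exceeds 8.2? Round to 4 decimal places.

0.6229

Conditional on each model, P(X > 8.2): 1: 0.828571; 2: 0.464704; 3: 0.555556.
By total probability, P(X > 8.2) = 0.35·0.828571 + 0.31·0.464704 + 0.34·0.555556 = 0.622947.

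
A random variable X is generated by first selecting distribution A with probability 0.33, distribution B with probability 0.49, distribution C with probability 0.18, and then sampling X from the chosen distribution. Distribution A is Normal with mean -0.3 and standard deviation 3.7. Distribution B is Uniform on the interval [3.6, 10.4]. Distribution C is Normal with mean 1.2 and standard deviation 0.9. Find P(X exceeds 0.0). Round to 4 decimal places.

0.8079

Conditional on each component, P(X > 0.0): A: 0.467689; B: 1; C: 0.908789.
By total probability, P(X > 0.0) = 0.33·0.467689 + 0.49·1 + 0.18·0.908789 = 0.807919.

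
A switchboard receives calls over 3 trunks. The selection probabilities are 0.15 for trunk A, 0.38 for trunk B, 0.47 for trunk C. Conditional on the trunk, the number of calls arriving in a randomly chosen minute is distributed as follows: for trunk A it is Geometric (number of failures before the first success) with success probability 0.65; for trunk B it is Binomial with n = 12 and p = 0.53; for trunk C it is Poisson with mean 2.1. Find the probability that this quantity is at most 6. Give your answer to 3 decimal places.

Conditional on each trunk, P(X ≤ 6): A: 0.999357; B: 0.529653; C: 0.994138.
By total probability, P(X ≤ 6) = 0.15·0.999357 + 0.38·0.529653 + 0.47·0.994138 = 0.818416.

0.818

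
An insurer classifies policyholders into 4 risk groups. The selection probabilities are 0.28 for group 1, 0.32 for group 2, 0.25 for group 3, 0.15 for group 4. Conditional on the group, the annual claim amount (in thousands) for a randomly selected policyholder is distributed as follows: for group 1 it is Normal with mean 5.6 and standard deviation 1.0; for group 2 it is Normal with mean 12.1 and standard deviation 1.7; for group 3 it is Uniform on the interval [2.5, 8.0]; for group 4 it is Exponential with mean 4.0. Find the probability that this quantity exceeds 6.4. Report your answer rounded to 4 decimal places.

0.4822

Conditional on each group, P(X > 6.4): 1: 0.211855; 2: 0.9996; 3: 0.290909; 4: 0.201897.
By total probability, P(X > 6.4) = 0.28·0.211855 + 0.32·0.9996 + 0.25·0.290909 + 0.15·0.201897 = 0.482203.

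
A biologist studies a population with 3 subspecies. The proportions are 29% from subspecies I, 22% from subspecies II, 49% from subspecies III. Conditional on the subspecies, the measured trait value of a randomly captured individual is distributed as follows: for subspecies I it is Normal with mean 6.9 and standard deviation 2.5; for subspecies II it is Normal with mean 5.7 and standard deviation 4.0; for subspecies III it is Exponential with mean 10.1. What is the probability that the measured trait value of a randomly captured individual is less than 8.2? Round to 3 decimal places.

0.636

Conditional on each subspecies, P(X < 8.2): I: 0.698468; II: 0.734014; III: 0.555978.
By total probability, P(X < 8.2) = 0.29·0.698468 + 0.22·0.734014 + 0.49·0.555978 = 0.636468.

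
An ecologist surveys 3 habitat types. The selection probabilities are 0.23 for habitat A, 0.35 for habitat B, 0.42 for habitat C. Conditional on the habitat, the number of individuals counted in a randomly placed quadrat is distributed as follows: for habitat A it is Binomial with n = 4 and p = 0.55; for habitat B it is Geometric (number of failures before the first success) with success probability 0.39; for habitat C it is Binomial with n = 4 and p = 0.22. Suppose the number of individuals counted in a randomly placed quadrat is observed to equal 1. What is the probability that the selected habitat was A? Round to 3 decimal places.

Likelihoods P(X=1 | ·): A: 0.200475; B: 0.2379; C: 0.417606.
Posterior ∝ prior × likelihood. Numerator for A: 0.23·0.200475 = 0.0461092.
Normalizing constant: 0.23·0.200475 + 0.35·0.2379 + 0.42·0.417606 = 0.304769.
P(A | observation) = 0.0461092 / 0.304769 = 0.151293.

0.151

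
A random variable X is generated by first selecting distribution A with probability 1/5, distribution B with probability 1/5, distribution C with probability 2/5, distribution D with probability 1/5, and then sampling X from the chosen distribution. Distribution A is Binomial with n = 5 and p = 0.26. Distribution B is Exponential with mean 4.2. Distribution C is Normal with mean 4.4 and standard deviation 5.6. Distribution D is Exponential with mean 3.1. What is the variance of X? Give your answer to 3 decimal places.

Per component, A: μ=1.3, E[X²]=2.652; B: μ=4.2, E[X²]=35.28; C: μ=4.4, E[X²]=50.72; D: μ=3.1, E[X²]=19.22.
E[X] = 0.2·1.3 + 0.2·4.2 + 0.4·4.4 + 0.2·3.1 = 3.48.
E[X²] = 0.2·2.652 + 0.2·35.28 + 0.4·50.72 + 0.2·19.22 = 31.7184.
Var(X) = E[X²] − (E[X])² = 31.7184 − 12.1104 = 19.608.

19.608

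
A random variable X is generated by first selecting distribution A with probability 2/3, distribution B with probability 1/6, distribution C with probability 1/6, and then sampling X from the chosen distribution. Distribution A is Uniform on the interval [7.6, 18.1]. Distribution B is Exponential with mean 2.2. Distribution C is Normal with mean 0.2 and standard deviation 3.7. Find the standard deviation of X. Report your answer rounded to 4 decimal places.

Per component, A: μ=12.85, E[X²]=174.31; B: μ=2.2, E[X²]=9.68; C: μ=0.2, E[X²]=13.73.
E[X] = 0.666667·12.85 + 0.166667·2.2 + 0.166667·0.2 = 8.96667.
E[X²] = 0.666667·174.31 + 0.166667·9.68 + 0.166667·13.73 = 120.108.
Var(X) = E[X²] − (E[X])² = 120.108 − 80.4011 = 39.7072.
SD(X) = √39.7072 = 6.30137.

6.3014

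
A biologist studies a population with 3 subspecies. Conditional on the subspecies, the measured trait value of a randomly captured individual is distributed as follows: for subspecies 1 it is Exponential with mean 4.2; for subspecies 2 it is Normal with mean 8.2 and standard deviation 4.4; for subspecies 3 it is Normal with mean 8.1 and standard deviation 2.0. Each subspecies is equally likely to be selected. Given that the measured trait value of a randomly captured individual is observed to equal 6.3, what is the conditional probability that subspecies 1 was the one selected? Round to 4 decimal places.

0.1977

Likelihoods f(6.3 | ·): 1: 0.0531262; 2: 0.0825974; 3: 0.133043.
Posterior ∝ prior × likelihood. Numerator for 1: 0.333333·0.0531262 = 0.0177087.
Normalizing constant: 0.333333·0.0531262 + 0.333333·0.0825974 + 0.333333·0.133043 = 0.0895888.
P(1 | observation) = 0.0177087 / 0.0895888 = 0.197667.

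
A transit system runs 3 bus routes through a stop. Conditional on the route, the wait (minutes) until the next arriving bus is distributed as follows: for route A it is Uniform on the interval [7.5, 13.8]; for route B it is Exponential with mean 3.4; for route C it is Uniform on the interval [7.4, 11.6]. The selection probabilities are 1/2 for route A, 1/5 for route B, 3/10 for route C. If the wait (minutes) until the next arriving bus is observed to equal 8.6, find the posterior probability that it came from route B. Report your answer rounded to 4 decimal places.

Likelihoods f(8.6 | ·): A: 0.15873; B: 0.0234429; C: 0.238095.
Posterior ∝ prior × likelihood. Numerator for B: 0.2·0.0234429 = 0.00468858.
Normalizing constant: 0.5·0.15873 + 0.2·0.0234429 + 0.3·0.238095 = 0.155482.
P(B | observation) = 0.00468858 / 0.155482 = 0.0301551.

0.0302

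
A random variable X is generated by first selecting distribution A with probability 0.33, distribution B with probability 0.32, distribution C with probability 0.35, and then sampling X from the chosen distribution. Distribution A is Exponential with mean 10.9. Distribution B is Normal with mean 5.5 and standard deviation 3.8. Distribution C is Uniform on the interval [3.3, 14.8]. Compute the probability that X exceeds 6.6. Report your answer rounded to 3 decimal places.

Conditional on each component, P(X > 6.6): A: 0.545799; B: 0.386109; C: 0.713043.
By total probability, P(X > 6.6) = 0.33·0.545799 + 0.32·0.386109 + 0.35·0.713043 = 0.553234.

0.553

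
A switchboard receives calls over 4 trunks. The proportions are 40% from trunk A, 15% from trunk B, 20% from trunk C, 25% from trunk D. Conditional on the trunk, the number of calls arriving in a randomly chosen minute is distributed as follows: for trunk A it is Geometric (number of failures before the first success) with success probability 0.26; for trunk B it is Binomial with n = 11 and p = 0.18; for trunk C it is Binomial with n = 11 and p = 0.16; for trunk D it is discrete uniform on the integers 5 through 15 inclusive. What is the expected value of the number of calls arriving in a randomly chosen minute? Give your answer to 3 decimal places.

4.287

Component means — A: 2.84615; B: 1.98; C: 1.76; D: 10.
E[X] = 0.4·2.84615 + 0.15·1.98 + 0.2·1.76 + 0.25·10 = 4.28746.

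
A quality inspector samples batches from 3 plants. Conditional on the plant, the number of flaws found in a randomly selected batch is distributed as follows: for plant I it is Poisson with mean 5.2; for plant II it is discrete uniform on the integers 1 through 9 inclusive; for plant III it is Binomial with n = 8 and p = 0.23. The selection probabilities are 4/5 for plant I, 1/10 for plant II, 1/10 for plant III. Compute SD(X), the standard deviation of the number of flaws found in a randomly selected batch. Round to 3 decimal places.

Per component, I: μ=5.2, E[X²]=32.24; II: μ=5, E[X²]=31.6667; III: μ=1.84, E[X²]=4.8024.
E[X] = 0.8·5.2 + 0.1·5 + 0.1·1.84 = 4.844.
E[X²] = 0.8·32.24 + 0.1·31.6667 + 0.1·4.8024 = 29.4389.
Var(X) = E[X²] − (E[X])² = 29.4389 − 23.4643 = 5.97457.
SD(X) = √5.97457 = 2.44429.

2.444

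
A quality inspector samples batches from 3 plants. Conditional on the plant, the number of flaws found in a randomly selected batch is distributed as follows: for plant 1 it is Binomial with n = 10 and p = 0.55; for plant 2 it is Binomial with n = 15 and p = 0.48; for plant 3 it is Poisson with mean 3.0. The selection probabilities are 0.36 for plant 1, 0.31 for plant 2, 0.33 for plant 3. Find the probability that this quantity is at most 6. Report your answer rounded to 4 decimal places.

0.6950

Conditional on each plant, P(X ≤ 6): 1: 0.733962; 2: 0.360649; 3: 0.966491.
By total probability, P(X ≤ 6) = 0.36·0.733962 + 0.31·0.360649 + 0.33·0.966491 = 0.69497.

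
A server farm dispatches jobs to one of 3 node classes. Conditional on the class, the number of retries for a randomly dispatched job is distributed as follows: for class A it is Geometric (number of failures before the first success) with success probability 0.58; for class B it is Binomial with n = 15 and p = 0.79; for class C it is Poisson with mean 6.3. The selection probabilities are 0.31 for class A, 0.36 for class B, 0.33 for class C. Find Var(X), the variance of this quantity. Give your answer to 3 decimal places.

Per component, A: μ=0.724138, E[X²]=1.77289; B: μ=11.85, E[X²]=142.911; C: μ=6.3, E[X²]=45.99.
E[X] = 0.31·0.724138 + 0.36·11.85 + 0.33·6.3 = 6.56948.
E[X²] = 0.31·1.77289 + 0.36·142.911 + 0.33·45.99 = 67.1743.
Var(X) = E[X²] − (E[X])² = 67.1743 − 43.1581 = 24.0162.

24.016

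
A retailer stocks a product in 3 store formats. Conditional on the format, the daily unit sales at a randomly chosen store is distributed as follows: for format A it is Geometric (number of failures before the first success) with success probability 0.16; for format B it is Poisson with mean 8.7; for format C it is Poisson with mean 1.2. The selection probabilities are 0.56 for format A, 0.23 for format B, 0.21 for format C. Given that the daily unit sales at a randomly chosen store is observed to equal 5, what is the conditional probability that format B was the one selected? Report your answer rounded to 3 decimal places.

Likelihoods P(X=5 | ·): A: 0.0669139; B: 0.0691915; C: 0.00624556.
Posterior ∝ prior × likelihood. Numerator for B: 0.23·0.0691915 = 0.0159141.
Normalizing constant: 0.56·0.0669139 + 0.23·0.0691915 + 0.21·0.00624556 = 0.0546974.
P(B | observation) = 0.0159141 / 0.0546974 = 0.290947.

0.291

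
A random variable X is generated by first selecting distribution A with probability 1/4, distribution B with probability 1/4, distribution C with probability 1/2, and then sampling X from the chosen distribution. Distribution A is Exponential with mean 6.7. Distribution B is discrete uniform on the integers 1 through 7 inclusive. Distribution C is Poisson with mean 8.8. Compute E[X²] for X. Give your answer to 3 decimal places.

For each component E[X²] = Var + (mean)², giving A: 89.78; B: 20; C: 86.24.
Overall E[X²] = 0.25·89.78 + 0.25·20 + 0.5·86.24 = 70.565.

70.565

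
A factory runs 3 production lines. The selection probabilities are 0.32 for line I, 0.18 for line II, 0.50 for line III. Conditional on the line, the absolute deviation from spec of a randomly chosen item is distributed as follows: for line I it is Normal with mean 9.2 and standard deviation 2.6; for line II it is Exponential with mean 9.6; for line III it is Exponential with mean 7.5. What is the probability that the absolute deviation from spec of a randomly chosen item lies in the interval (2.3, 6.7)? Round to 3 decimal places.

Conditional on each line, P(2.3 < X < 6.7): I: 0.164162; II: 0.289335; III: 0.326607.
By total probability, P(2.3 < X < 6.7) = 0.32·0.164162 + 0.18·0.289335 + 0.5·0.326607 = 0.267915.

0.268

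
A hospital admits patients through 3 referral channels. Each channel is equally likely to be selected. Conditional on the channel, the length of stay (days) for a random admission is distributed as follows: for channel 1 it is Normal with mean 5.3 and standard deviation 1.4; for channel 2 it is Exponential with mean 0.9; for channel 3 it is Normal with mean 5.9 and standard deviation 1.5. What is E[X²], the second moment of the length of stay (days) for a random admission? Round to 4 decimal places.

For each component E[X²] = Var + (mean)², giving 1: 30.05; 2: 1.62; 3: 37.06.
Overall E[X²] = 0.333333·30.05 + 0.333333·1.62 + 0.333333·37.06 = 22.91.

22.9100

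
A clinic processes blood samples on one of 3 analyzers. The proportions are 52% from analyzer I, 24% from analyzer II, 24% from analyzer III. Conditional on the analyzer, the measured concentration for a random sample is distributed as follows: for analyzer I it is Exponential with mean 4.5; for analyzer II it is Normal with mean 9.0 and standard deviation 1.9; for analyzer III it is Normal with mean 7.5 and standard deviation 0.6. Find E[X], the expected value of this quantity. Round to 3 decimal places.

6.300

Component means — I: 4.5; II: 9; III: 7.5.
E[X] = 0.52·4.5 + 0.24·9 + 0.24·7.5 = 6.3.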